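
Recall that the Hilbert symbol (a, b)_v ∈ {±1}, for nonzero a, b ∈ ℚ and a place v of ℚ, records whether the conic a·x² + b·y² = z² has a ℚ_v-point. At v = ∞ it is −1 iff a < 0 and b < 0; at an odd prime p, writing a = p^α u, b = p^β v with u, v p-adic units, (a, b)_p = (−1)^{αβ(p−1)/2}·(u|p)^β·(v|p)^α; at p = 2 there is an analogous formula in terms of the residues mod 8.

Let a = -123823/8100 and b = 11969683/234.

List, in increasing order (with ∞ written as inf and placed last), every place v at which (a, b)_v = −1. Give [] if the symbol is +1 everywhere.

[13, 17]

Mod squares: a ≡ -7, b ≡ 4862. Check v ∈ {∞, 2, 3, 5, 7, 11, 13, 17, 19, 23}.
v=3: a=3^-4·(≡2), b=3^-2·(≡2) mod 3; (2|3)=-1, (2|3)=-1; (−1)^{-4·-2·1}·(-1)^-2·(-1)^-4 = +1.
v=13: a=13^0·(≡2), b=13^-1·(≡10) mod 13; (2|13)=-1, (10|13)=+1; (−1)^{0·-1·6}·(-1)^-1·(+1)^0 = -1.
v=19: a=19^2·(≡3), b=19^0·(≡1) mod 19; (3|19)=-1, (1|19)=+1; (−1)^{2·0·9}·(-1)^0·(+1)^2 = +1.
v=2: v_2(a)=-2, v_2(b)=-1; units ≡ 1, 7 (mod 8); ε·ε+αω+βω = 0·1+-2·0+-1·0 ≡ 0  ⇒  (a,b)_2 = +1.
v=∞: -7 < 0 and 4862 > 0  ⇒  (a,b)_∞ = +1.
v=5: a=5^-2·(≡3), b=5^0·(≡2) mod 5; (3|5)=-1, (2|5)=-1; (−1)^{-2·0·2}·(-1)^0·(-1)^-2 = +1.
v=7: a=7^3·(≡3), b=7^0·(≡4) mod 7; (3|7)=-1, (4|7)=+1; (−1)^{3·0·3}·(-1)^0·(+1)^3 = +1.
v=17: a=17^0·(≡7), b=17^1·(≡6) mod 17; (7|17)=-1, (6|17)=-1; (−1)^{0·1·8}·(-1)^1·(-1)^0 = -1.
v=23: a=23^0·(≡8), b=23^2·(≡16) mod 23; (8|23)=+1, (16|23)=+1; (−1)^{0·2·11}·(+1)^2·(+1)^0 = +1.
v=11: a=11^0·(≡1), b=11^3·(≡2) mod 11; (1|11)=+1, (2|11)=-1; (−1)^{0·3·5}·(+1)^3·(-1)^0 = +1.
(-7, 4862 / ℚ) ramifies at {13, 17}: a division algebra.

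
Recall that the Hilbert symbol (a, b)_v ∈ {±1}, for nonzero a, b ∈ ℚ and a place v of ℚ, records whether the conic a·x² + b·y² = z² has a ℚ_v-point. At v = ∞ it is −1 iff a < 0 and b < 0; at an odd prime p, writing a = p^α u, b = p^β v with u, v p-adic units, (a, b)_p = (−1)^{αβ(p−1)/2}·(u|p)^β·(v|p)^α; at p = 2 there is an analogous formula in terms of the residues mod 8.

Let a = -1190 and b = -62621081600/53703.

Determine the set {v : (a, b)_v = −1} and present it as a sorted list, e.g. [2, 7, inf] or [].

(a, b) ≡ (-1190, -9282) mod (ℚ^×)²; places V = {2, 3, 5, 7, 11, 13, 17, 19, ∞}.
(a,b)_∞: sgn(-1190)=−, sgn(-9282)=−, so -1.
(a,b)_17: α=1, u≡15; β=-1, v≡13 (mod 17); (15|17)=+1, (13|17)=+1; sign (−1)^0·+1^-1·+1^1 = +1.
(a,b)_19: α=0, u≡7; β=2, v≡16 (mod 19); (7|19)=+1, (16|19)=+1; sign (−1)^0·+1^2·+1^0 = +1.
(a,b)_11: α=0, u≡9; β=2, v≡6 (mod 11); (9|11)=+1, (6|11)=-1; sign (−1)^0·+1^2·-1^0 = +1.
(a,b)_7: α=1, u≡5; β=1, v≡1 (mod 7); (5|7)=-1, (1|7)=+1; sign (−1)^1·-1^1·+1^1 = +1.
(a,b)_3: α=0, u≡1; β=-5, v≡2 (mod 3); (1|3)=+1, (2|3)=-1; sign (−1)^0·+1^-5·-1^0 = +1.
(a,b)_13: α=0, u≡6; β=-1, v≡4 (mod 13); (6|13)=-1, (4|13)=+1; sign (−1)^0·-1^-1·+1^0 = -1.
(a,b)_5: α=1, u≡2; β=2, v≡2 (mod 5); (2|5)=-1, (2|5)=-1; sign (−1)^0·-1^2·-1^1 = -1.
(a,b)_2: α=1, β=13; u≡5, v≡7 (mod 8); ε(u)ε(v)=0·1, αω(v)=1·0, βω(u)=13·1; sum ≡ 1  ⇒  -1.
|Ram(-1190, -9282)| = 4, even; anisotropic at {2, 5, 13, ∞}.

[2, 5, 13, inf]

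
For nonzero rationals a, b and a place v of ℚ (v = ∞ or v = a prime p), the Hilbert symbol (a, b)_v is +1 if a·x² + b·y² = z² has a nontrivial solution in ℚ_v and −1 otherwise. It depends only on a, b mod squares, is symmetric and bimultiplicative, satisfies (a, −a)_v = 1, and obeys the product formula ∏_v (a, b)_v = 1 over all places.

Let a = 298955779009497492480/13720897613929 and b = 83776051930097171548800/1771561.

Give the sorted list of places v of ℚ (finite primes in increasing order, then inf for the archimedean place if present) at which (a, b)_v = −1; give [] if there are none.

[2, 5, 13, 17]

(a, b) ≡ (7395, 442) mod (ℚ^×)²; places V = {2, 3, 5, 11, 13, 17, 23, 29, ∞}.
(a,b)_∞: sgn(7395)=+, sgn(442)=+, so +1.
(a,b)_2: α=10, β=7; u≡3, v≡5 (mod 8); ε(u)ε(v)=1·0, αω(v)=10·1, βω(u)=7·1; sum ≡ 1  ⇒  -1.
(a,b)_29: α=1, u≡24; β=2, v≡6 (mod 29); (24|29)=+1, (6|29)=+1; sign (−1)^0·+1^2·+1^1 = +1.
(a,b)_13: α=4, u≡7; β=5, v≡6 (mod 13); (7|13)=-1, (6|13)=-1; sign (−1)^0·-1^5·-1^4 = -1.
(a,b)_23: α=-2, u≡2; β=0, v≡14 (mod 23); (2|23)=+1, (14|23)=-1; sign (−1)^0·+1^0·-1^-2 = +1.
(a,b)_5: α=1, u≡4; β=2, v≡2 (mod 5); (4|5)=+1, (2|5)=-1; sign (−1)^0·+1^2·-1^1 = -1.
(a,b)_17: α=3, u≡14; β=5, v≡8 (mod 17); (14|17)=-1, (8|17)=+1; sign (−1)^0·-1^5·+1^3 = -1.
(a,b)_11: α=-10, u≡4; β=-6, v≡6 (mod 11); (4|11)=+1, (6|11)=-1; sign (−1)^0·+1^-6·-1^-10 = +1.
(a,b)_3: α=15, u≡2; β=10, v≡1 (mod 3); (2|3)=-1, (1|3)=+1; sign (−1)^0·-1^10·+1^15 = +1.
(7395, 442 / ℚ) ramifies at {2, 5, 13, 17}: a division algebra.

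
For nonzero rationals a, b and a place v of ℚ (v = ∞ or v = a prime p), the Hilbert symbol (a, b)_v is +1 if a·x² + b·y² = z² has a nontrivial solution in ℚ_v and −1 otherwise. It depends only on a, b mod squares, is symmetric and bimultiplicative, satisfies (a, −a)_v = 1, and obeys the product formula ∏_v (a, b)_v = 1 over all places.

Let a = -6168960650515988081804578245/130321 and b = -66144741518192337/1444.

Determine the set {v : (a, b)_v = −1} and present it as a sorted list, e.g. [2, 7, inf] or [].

[2, 5, 7, 11, 17, 37, 43, inf]

(a, b) ≡ (-40205, -104377) mod (ℚ^×)²; places V = {2, 3, 5, 7, 11, 13, 17, 19, 31, 37, 43, ∞}.
(a,b)_7: α=0, u≡3; β=1, v≡5 (mod 7); (3|7)=-1, (5|7)=-1; sign (−1)^0·-1^1·-1^0 = -1.
(a,b)_3: α=6, u≡1; β=4, v≡2 (mod 3); (1|3)=+1, (2|3)=-1; sign (−1)^0·+1^4·-1^6 = +1.
(a,b)_5: α=1, u≡1; β=0, v≡2 (mod 5); (1|5)=+1, (2|5)=-1; sign (−1)^0·+1^0·-1^1 = -1.
(a,b)_17: α=3, u≡2; β=2, v≡12 (mod 17); (2|17)=+1, (12|17)=-1; sign (−1)^0·+1^2·-1^3 = -1.
(a,b)_31: α=2, u≡16; β=1, v≡15 (mod 31); (16|31)=+1, (15|31)=-1; sign (−1)^0·+1^1·-1^2 = +1.
(a,b)_2: α=0, β=-2; u≡3, v≡7 (mod 8); ε(u)ε(v)=1·1, αω(v)=0·0, βω(u)=-2·1; sum ≡ 1  ⇒  -1.
(a,b)_11: α=7, u≡10; β=4, v≡8 (mod 11); (10|11)=-1, (8|11)=-1; sign (−1)^0·-1^4·-1^7 = -1.
(a,b)_37: α=2, u≡15; β=1, v≡4 (mod 37); (15|37)=-1, (4|37)=+1; sign (−1)^0·-1^1·+1^2 = -1.
(a,b)_∞: sgn(-40205)=−, sgn(-104377)=−, so -1.
(a,b)_13: α=2, u≡3; β=1, v≡2 (mod 13); (3|13)=+1, (2|13)=-1; sign (−1)^0·+1^1·-1^2 = +1.
(a,b)_19: α=-4, u≡10; β=-2, v≡6 (mod 19); (10|19)=-1, (6|19)=+1; sign (−1)^0·-1^-2·+1^-4 = +1.
(a,b)_43: α=3, u≡15; β=2, v≡2 (mod 43); (15|43)=+1, (2|43)=-1; sign (−1)^0·+1^2·-1^3 = -1.
(-40205, -104377 / ℚ) ramifies at {2, 5, 7, 11, 17, 37, 43, ∞}: a division algebra.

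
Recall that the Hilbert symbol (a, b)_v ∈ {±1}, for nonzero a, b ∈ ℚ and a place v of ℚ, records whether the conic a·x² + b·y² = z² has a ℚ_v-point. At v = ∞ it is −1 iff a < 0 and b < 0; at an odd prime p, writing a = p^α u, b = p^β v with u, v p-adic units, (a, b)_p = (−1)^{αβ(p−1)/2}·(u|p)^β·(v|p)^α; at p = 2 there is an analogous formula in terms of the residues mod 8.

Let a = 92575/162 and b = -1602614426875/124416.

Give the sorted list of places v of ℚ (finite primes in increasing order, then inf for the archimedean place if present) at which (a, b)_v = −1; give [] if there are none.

Mod squares: a ≡ 14, b ≡ -1122. Check v ∈ {∞, 2, 3, 5, 7, 11, 17, 23}.
v=5: a=5^2·(≡4), b=5^4·(≡2) mod 5; (4|5)=+1, (2|5)=-1; (−1)^{2·4·2}·(+1)^4·(-1)^2 = +1.
v=2: v_2(a)=-1, v_2(b)=-9; units ≡ 7, 7 (mod 8); ε·ε+αω+βω = 1·1+-1·0+-9·0 ≡ 1  ⇒  (a,b)_2 = -1.
v=11: a=11^0·(≡4), b=11^1·(≡10) mod 11; (4|11)=+1, (10|11)=-1; (−1)^{0·1·5}·(+1)^1·(-1)^0 = +1.
v=7: a=7^1·(≡2), b=7^2·(≡3) mod 7; (2|7)=+1, (3|7)=-1; (−1)^{1·2·3}·(+1)^2·(-1)^1 = -1.
v=23: a=23^2·(≡14), b=23^4·(≡19) mod 23; (14|23)=-1, (19|23)=-1; (−1)^{2·4·11}·(-1)^4·(-1)^2 = +1.
v=17: a=17^0·(≡3), b=17^1·(≡9) mod 17; (3|17)=-1, (9|17)=+1; (−1)^{0·1·8}·(-1)^1·(+1)^0 = -1.
v=∞: 14 > 0 and -1122 < 0  ⇒  (a,b)_∞ = +1.
v=3: a=3^-4·(≡2), b=3^-5·(≡1) mod 3; (2|3)=-1, (1|3)=+1; (−1)^{-4·-5·1}·(-1)^-5·(+1)^-4 = -1.
|Ram(14, -1122)| = 4, even; anisotropic at {2, 3, 7, 17}.

[2, 3, 7, 17]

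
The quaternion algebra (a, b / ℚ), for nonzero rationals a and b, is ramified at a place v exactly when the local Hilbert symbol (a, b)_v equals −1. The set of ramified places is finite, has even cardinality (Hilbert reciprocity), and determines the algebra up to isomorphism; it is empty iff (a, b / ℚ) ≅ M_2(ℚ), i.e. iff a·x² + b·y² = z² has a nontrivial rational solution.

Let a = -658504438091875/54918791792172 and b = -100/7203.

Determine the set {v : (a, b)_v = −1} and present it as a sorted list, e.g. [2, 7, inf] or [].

[3, 17, 29, inf]

Mod squares: a ≡ -45849, b ≡ -3. Check v ∈ {∞, 2, 3, 5, 7, 11, 17, 19, 23, 29, 31}.
v=3: a=3^-9·(≡2), b=3^-1·(≡2) mod 3; (2|3)=-1, (2|3)=-1; (−1)^{-9·-1·1}·(-1)^-1·(-1)^-9 = -1.
v=19: a=19^4·(≡1), b=19^0·(≡7) mod 19; (1|19)=+1, (7|19)=+1; (−1)^{4·0·9}·(+1)^0·(+1)^4 = +1.
v=29: a=29^1·(≡12), b=29^0·(≡12) mod 29; (12|29)=-1, (12|29)=-1; (−1)^{1·0·14}·(-1)^0·(-1)^1 = -1.
v=∞: -45849 < 0 and -3 < 0  ⇒  (a,b)_∞ = -1.
v=31: a=31^1·(≡19), b=31^0·(≡5) mod 31; (19|31)=+1, (5|31)=+1; (−1)^{1·0·15}·(+1)^0·(+1)^1 = +1.
v=2: v_2(a)=-2, v_2(b)=2; units ≡ 7, 5 (mod 8); ε·ε+αω+βω = 1·0+-2·1+2·0 ≡ 0  ⇒  (a,b)_2 = +1.
v=11: a=11^-2·(≡10), b=11^0·(≡6) mod 11; (10|11)=-1, (6|11)=-1; (−1)^{-2·0·5}·(-1)^0·(-1)^-2 = +1.
v=5: a=5^4·(≡4), b=5^2·(≡2) mod 5; (4|5)=+1, (2|5)=-1; (−1)^{4·2·2}·(+1)^2·(-1)^4 = +1.
v=23: a=23^2·(≡16), b=23^0·(≡21) mod 23; (16|23)=+1, (21|23)=-1; (−1)^{2·0·11}·(+1)^0·(-1)^2 = +1.
v=17: a=17^1·(≡12), b=17^0·(≡3) mod 17; (12|17)=-1, (3|17)=-1; (−1)^{1·0·8}·(-1)^0·(-1)^1 = -1.
v=7: a=7^-8·(≡4), b=7^-4·(≡4) mod 7; (4|7)=+1, (4|7)=+1; (−1)^{-8·-4·3}·(+1)^-4·(+1)^-8 = +1.
|Ram(-45849, -3)| = 4, even; anisotropic at {3, 17, 29, ∞}.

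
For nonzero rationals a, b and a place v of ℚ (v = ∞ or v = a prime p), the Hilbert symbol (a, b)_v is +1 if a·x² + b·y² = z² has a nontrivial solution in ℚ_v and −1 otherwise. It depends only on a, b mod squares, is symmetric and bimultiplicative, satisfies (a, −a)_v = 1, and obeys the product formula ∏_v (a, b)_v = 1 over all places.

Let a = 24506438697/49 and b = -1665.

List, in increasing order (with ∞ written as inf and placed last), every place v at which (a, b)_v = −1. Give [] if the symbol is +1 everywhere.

Mod squares: a ≡ 16112057, b ≡ -185. Check v ∈ {∞, 2, 3, 5, 7, 13, 19, 37, 41, 43}.
v=43: a=43^1·(≡35), b=43^0·(≡12) mod 43; (35|43)=+1, (12|43)=-1; (−1)^{1·0·21}·(+1)^0·(-1)^1 = -1.
v=13: a=13^3·(≡2), b=13^0·(≡12) mod 13; (2|13)=-1, (12|13)=+1; (−1)^{3·0·6}·(-1)^0·(+1)^3 = +1.
v=2: v_2(a)=0, v_2(b)=0; units ≡ 1, 7 (mod 8); ε·ε+αω+βω = 0·1+0·0+0·0 ≡ 0  ⇒  (a,b)_2 = +1.
v=3: a=3^2·(≡2), b=3^2·(≡1) mod 3; (2|3)=-1, (1|3)=+1; (−1)^{2·2·1}·(-1)^2·(+1)^2 = +1.
v=∞: 16112057 > 0 and -185 < 0  ⇒  (a,b)_∞ = +1.
v=19: a=19^1·(≡3), b=19^0·(≡7) mod 19; (3|19)=-1, (7|19)=+1; (−1)^{1·0·9}·(-1)^0·(+1)^1 = +1.
v=5: a=5^0·(≡3), b=5^1·(≡2) mod 5; (3|5)=-1, (2|5)=-1; (−1)^{0·1·2}·(-1)^1·(-1)^0 = -1.
v=7: a=7^-2·(≡6), b=7^0·(≡1) mod 7; (6|7)=-1, (1|7)=+1; (−1)^{-2·0·3}·(-1)^0·(+1)^-2 = +1.
v=37: a=37^1·(≡15), b=37^1·(≡29) mod 37; (15|37)=-1, (29|37)=-1; (−1)^{1·1·18}·(-1)^1·(-1)^1 = +1.
v=41: a=41^1·(≡37), b=41^0·(≡16) mod 41; (37|41)=+1, (16|41)=+1; (−1)^{1·0·20}·(+1)^0·(+1)^1 = +1.
Ram(16112057, -185) = {5, 43}; no ℚ_5-point on the conic.

[5, 43]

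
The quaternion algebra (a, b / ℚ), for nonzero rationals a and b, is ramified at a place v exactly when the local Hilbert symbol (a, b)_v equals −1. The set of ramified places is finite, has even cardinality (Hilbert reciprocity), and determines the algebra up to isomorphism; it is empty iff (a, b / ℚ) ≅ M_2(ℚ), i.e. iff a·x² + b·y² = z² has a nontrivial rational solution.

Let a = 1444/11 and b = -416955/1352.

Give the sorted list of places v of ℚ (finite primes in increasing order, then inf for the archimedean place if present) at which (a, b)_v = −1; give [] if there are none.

Mod squares: a ≡ 11, b ≡ -2310. Check v ∈ {∞, 2, 3, 5, 7, 11, 13, 19}.
v=13: a=13^0·(≡6), b=13^-2·(≡9) mod 13; (6|13)=-1, (9|13)=+1; (−1)^{0·-2·6}·(-1)^-2·(+1)^0 = +1.
v=7: a=7^0·(≡4), b=7^1·(≡5) mod 7; (4|7)=+1, (5|7)=-1; (−1)^{0·1·3}·(+1)^1·(-1)^0 = +1.
v=11: a=11^-1·(≡3), b=11^1·(≡10) mod 11; (3|11)=+1, (10|11)=-1; (−1)^{-1·1·5}·(+1)^1·(-1)^-1 = +1.
v=2: v_2(a)=2, v_2(b)=-3; units ≡ 3, 5 (mod 8); ε·ε+αω+βω = 1·0+2·1+-3·1 ≡ 1  ⇒  (a,b)_2 = -1.
v=19: a=19^2·(≡9), b=19^2·(≡14) mod 19; (9|19)=+1, (14|19)=-1; (−1)^{2·2·9}·(+1)^2·(-1)^2 = +1.
v=5: a=5^0·(≡4), b=5^1·(≡2) mod 5; (4|5)=+1, (2|5)=-1; (−1)^{0·1·2}·(+1)^1·(-1)^0 = +1.
v=3: a=3^0·(≡2), b=3^1·(≡1) mod 3; (2|3)=-1, (1|3)=+1; (−1)^{0·1·1}·(-1)^1·(+1)^0 = -1.
v=∞: 11 > 0 and -2310 < 0  ⇒  (a,b)_∞ = +1.
|Ram(11, -2310)| = 2, even; anisotropic at {2, 3}.

[2, 3]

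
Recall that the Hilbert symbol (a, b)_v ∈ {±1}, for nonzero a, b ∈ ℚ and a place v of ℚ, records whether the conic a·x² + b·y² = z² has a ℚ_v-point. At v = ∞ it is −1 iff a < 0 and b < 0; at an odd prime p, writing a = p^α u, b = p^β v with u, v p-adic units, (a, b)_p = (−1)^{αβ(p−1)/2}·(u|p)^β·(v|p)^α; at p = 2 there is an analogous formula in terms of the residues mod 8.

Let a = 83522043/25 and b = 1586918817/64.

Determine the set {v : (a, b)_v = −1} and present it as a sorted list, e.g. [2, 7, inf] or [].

Mod squares: a ≡ 25707, b ≡ 1353. Check v ∈ {∞, 2, 3, 5, 11, 19, 41}.
v=∞: 25707 > 0 and 1353 > 0  ⇒  (a,b)_∞ = +1.
v=3: a=3^3·(≡1), b=3^3·(≡1) mod 3; (1|3)=+1, (1|3)=+1; (−1)^{3·3·1}·(+1)^3·(+1)^3 = -1.
v=19: a=19^3·(≡6), b=19^4·(≡16) mod 19; (6|19)=+1, (16|19)=+1; (−1)^{3·4·9}·(+1)^4·(+1)^3 = +1.
v=5: a=5^-2·(≡3), b=5^0·(≡3) mod 5; (3|5)=-1, (3|5)=-1; (−1)^{-2·0·2}·(-1)^0·(-1)^-2 = +1.
v=11: a=11^1·(≡3), b=11^1·(≡8) mod 11; (3|11)=+1, (8|11)=-1; (−1)^{1·1·5}·(+1)^1·(-1)^1 = +1.
v=2: v_2(a)=0, v_2(b)=-6; units ≡ 3, 1 (mod 8); ε·ε+αω+βω = 1·0+0·0+-6·1 ≡ 0  ⇒  (a,b)_2 = +1.
v=41: a=41^1·(≡13), b=41^1·(≡10) mod 41; (13|41)=-1, (10|41)=+1; (−1)^{1·1·20}·(-1)^1·(+1)^1 = -1.
|Ram(25707, 1353)| = 2, even; anisotropic at {3, 41}.

[3, 41]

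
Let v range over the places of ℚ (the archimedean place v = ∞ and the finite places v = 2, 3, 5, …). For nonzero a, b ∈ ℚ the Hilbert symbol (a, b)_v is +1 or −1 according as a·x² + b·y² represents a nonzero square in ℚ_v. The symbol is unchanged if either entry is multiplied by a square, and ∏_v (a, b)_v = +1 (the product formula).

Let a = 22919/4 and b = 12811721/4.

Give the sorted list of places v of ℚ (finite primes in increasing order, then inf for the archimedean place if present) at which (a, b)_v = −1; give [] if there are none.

(a, b) ≡ (22919, 41) mod (ℚ^×)²; places V = {2, 13, 41, 43, ∞}.
(a,b)_2: α=-2, β=-2; u≡7, v≡1 (mod 8); ε(u)ε(v)=1·0, αω(v)=-2·0, βω(u)=-2·0; sum ≡ 0  ⇒  +1.
(a,b)_13: α=1, u≡2; β=2, v≡8 (mod 13); (2|13)=-1, (8|13)=-1; sign (−1)^0·-1^2·-1^1 = -1.
(a,b)_∞: sgn(22919)=+, sgn(41)=+, so +1.
(a,b)_43: α=1, u≡15; β=2, v≡23 (mod 43); (15|43)=+1, (23|43)=+1; sign (−1)^0·+1^2·+1^1 = +1.
(a,b)_41: α=1, u≡27; β=1, v≡5 (mod 41); (27|41)=-1, (5|41)=+1; sign (−1)^0·-1^1·+1^1 = -1.
(22919, 41 / ℚ) ramifies at {13, 41}: a division algebra.

[13, 41]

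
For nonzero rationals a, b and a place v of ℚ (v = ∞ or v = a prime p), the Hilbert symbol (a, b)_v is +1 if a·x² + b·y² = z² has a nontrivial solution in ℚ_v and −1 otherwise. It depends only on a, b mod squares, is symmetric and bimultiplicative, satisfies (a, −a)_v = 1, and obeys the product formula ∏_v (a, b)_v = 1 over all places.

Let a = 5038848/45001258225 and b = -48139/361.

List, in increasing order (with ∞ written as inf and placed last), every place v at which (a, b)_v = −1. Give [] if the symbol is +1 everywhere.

Mod squares: a ≡ 3, b ≡ -91. Check v ∈ {∞, 2, 3, 5, 7, 11, 13, 19, 23, 29}.
v=7: a=7^-2·(≡6), b=7^1·(≡1) mod 7; (6|7)=-1, (1|7)=+1; (−1)^{-2·1·3}·(-1)^1·(+1)^-2 = -1.
v=∞: 3 > 0 and -91 < 0  ⇒  (a,b)_∞ = +1.
v=2: v_2(a)=8, v_2(b)=0; units ≡ 3, 5 (mod 8); ε·ε+αω+βω = 1·0+8·1+0·1 ≡ 0  ⇒  (a,b)_2 = +1.
v=23: a=23^0·(≡13), b=23^2·(≡13) mod 23; (13|23)=+1, (13|23)=+1; (−1)^{0·2·11}·(+1)^2·(+1)^0 = +1.
v=19: a=19^-2·(≡13), b=19^-2·(≡7) mod 19; (13|19)=-1, (7|19)=+1; (−1)^{-2·-2·9}·(-1)^-2·(+1)^-2 = +1.
v=3: a=3^9·(≡1), b=3^0·(≡2) mod 3; (1|3)=+1, (2|3)=-1; (−1)^{9·0·1}·(+1)^0·(-1)^9 = -1.
v=13: a=13^0·(≡9), b=13^1·(≡8) mod 13; (9|13)=+1, (8|13)=-1; (−1)^{0·1·6}·(+1)^1·(-1)^0 = +1.
v=11: a=11^-2·(≡3), b=11^0·(≡7) mod 11; (3|11)=+1, (7|11)=-1; (−1)^{-2·0·5}·(+1)^0·(-1)^-2 = +1.
v=5: a=5^-2·(≡2), b=5^0·(≡1) mod 5; (2|5)=-1, (1|5)=+1; (−1)^{-2·0·2}·(-1)^0·(+1)^-2 = +1.
v=29: a=29^-2·(≡2), b=29^0·(≡9) mod 29; (2|29)=-1, (9|29)=+1; (−1)^{-2·0·14}·(-1)^0·(+1)^-2 = +1.
Ram(3, -91) = {3, 7}; no ℚ_3-point on the conic.

[3, 7]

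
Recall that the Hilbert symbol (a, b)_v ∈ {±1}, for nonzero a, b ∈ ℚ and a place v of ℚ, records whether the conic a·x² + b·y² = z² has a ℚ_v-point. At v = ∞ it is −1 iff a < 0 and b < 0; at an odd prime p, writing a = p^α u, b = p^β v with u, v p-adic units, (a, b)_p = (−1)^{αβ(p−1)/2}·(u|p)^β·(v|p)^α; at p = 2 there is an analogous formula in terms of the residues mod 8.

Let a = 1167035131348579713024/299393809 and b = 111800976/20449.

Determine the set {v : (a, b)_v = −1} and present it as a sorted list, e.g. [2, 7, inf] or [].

[3, 23]

(a, b) ≡ (17871, 13209) mod (ℚ^×)²; places V = {2, 3, 7, 11, 13, 17, 23, 37, ∞}.
(a,b)_7: α=1, u≡5; β=1, v≡2 (mod 7); (5|7)=-1, (2|7)=+1; sign (−1)^1·-1^1·+1^1 = +1.
(a,b)_2: α=16, β=4; u≡7, v≡1 (mod 8); ε(u)ε(v)=1·0, αω(v)=16·0, βω(u)=4·0; sum ≡ 0  ⇒  +1.
(a,b)_11: α=-6, u≡6; β=-2, v≡3 (mod 11); (6|11)=-1, (3|11)=+1; sign (−1)^0·-1^-2·+1^-6 = +1.
(a,b)_13: α=-2, u≡1; β=-2, v≡10 (mod 13); (1|13)=+1, (10|13)=+1; sign (−1)^0·+1^-2·+1^-2 = +1.
(a,b)_∞: sgn(17871)=+, sgn(13209)=+, so +1.
(a,b)_37: α=3, u≡15; β=1, v≡18 (mod 37); (15|37)=-1, (18|37)=-1; sign (−1)^0·-1^1·-1^3 = +1.
(a,b)_23: α=5, u≡8; β=2, v≡10 (mod 23); (8|23)=+1, (10|23)=-1; sign (−1)^0·+1^2·-1^5 = -1.
(a,b)_3: α=3, u≡2; β=1, v≡2 (mod 3); (2|3)=-1, (2|3)=-1; sign (−1)^1·-1^1·-1^3 = -1.
(a,b)_17: α=2, u≡8; β=1, v≡12 (mod 17); (8|17)=+1, (12|17)=-1; sign (−1)^0·+1^1·-1^2 = +1.
Ram(17871, 13209) = {3, 23}; no ℚ_3-point on the conic.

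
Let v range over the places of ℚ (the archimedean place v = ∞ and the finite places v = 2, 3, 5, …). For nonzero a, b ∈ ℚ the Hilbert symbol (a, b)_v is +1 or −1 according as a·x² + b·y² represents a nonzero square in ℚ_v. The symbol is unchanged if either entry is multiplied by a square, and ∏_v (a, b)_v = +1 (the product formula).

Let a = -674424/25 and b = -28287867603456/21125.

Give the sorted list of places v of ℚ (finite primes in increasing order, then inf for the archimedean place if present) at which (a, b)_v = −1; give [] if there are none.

[17, 19, 31, inf]

(a, b) ≡ (-18734, -100130) mod (ℚ^×)²; places V = {2, 3, 5, 13, 17, 19, 29, 31, ∞}.
(a,b)_17: α=1, u≡5; β=1, v≡16 (mod 17); (5|17)=-1, (16|17)=+1; sign (−1)^0·-1^1·+1^1 = -1.
(a,b)_29: α=1, u≡14; β=2, v≡23 (mod 29); (14|29)=-1, (23|29)=+1; sign (−1)^0·-1^2·+1^1 = +1.
(a,b)_13: α=0, u≡10; β=-2, v≡9 (mod 13); (10|13)=+1, (9|13)=+1; sign (−1)^0·+1^-2·+1^0 = +1.
(a,b)_19: α=1, u≡12; β=1, v≡12 (mod 19); (12|19)=-1, (12|19)=-1; sign (−1)^1·-1^1·-1^1 = -1.
(a,b)_5: α=-2, u≡1; β=-3, v≡1 (mod 5); (1|5)=+1, (1|5)=+1; sign (−1)^0·+1^-3·+1^-2 = +1.
(a,b)_2: α=3, β=9; u≡1, v≡7 (mod 8); ε(u)ε(v)=0·1, αω(v)=3·0, βω(u)=9·0; sum ≡ 0  ⇒  +1.
(a,b)_31: α=0, u≡29; β=1, v≡16 (mod 31); (29|31)=-1, (16|31)=+1; sign (−1)^0·-1^1·+1^0 = -1.
(a,b)_∞: sgn(-18734)=−, sgn(-100130)=−, so -1.
(a,b)_3: α=2, u≡1; β=8, v≡1 (mod 3); (1|3)=+1, (1|3)=+1; sign (−1)^0·+1^8·+1^2 = +1.
(-18734, -100130 / ℚ) ramifies at {17, 19, 31, ∞}: a division algebra.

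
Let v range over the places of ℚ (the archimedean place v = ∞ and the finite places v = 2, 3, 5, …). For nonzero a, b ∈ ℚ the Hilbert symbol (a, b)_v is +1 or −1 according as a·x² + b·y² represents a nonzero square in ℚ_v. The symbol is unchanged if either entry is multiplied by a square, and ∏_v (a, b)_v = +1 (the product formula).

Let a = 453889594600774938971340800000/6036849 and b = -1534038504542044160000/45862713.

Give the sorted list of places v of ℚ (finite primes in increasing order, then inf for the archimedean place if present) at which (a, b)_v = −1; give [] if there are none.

[2, 3, 5, 29]

Mod squares: a ≡ 49445, b ≡ -21318. Check v ∈ {∞, 2, 3, 5, 7, 11, 13, 17, 19, 23, 29, 31}.
v=3: a=3^-6·(≡2), b=3^-3·(≡1) mod 3; (2|3)=-1, (1|3)=+1; (−1)^{-6·-3·1}·(-1)^-3·(+1)^-6 = -1.
v=31: a=31^3·(≡25), b=31^2·(≡19) mod 31; (25|31)=+1, (19|31)=+1; (−1)^{3·2·15}·(+1)^2·(+1)^3 = +1.
v=11: a=11^5·(≡10), b=11^3·(≡5) mod 11; (10|11)=-1, (5|11)=+1; (−1)^{5·3·5}·(-1)^3·(+1)^5 = +1.
v=23: a=23^0·(≡3), b=23^-2·(≡3) mod 23; (3|23)=+1, (3|23)=+1; (−1)^{0·-2·11}·(+1)^-2·(+1)^0 = +1.
v=2: v_2(a)=32, v_2(b)=27; units ≡ 5, 5 (mod 8); ε·ε+αω+βω = 0·0+32·1+27·1 ≡ 1  ⇒  (a,b)_2 = -1.
v=29: a=29^3·(≡22), b=29^2·(≡27) mod 29; (22|29)=+1, (27|29)=-1; (−1)^{3·2·14}·(+1)^2·(-1)^3 = -1.
v=13: a=13^-2·(≡2), b=13^-2·(≡5) mod 13; (2|13)=-1, (5|13)=-1; (−1)^{-2·-2·6}·(-1)^-2·(-1)^-2 = +1.
v=5: a=5^5·(≡4), b=5^4·(≡3) mod 5; (4|5)=+1, (3|5)=-1; (−1)^{5·4·2}·(+1)^4·(-1)^5 = -1.
v=19: a=19^0·(≡9), b=19^-1·(≡3) mod 19; (9|19)=+1, (3|19)=-1; (−1)^{0·-1·9}·(+1)^-1·(-1)^0 = +1.
v=17: a=17^2·(≡8), b=17^1·(≡1) mod 17; (8|17)=+1, (1|17)=+1; (−1)^{2·1·8}·(+1)^1·(+1)^2 = +1.
v=7: a=7^-2·(≡1), b=7^0·(≡2) mod 7; (1|7)=+1, (2|7)=+1; (−1)^{-2·0·3}·(+1)^0·(+1)^-2 = +1.
v=∞: 49445 > 0 and -21318 < 0  ⇒  (a,b)_∞ = +1.
(49445, -21318 / ℚ) ramifies at {2, 3, 5, 29}: a division algebra.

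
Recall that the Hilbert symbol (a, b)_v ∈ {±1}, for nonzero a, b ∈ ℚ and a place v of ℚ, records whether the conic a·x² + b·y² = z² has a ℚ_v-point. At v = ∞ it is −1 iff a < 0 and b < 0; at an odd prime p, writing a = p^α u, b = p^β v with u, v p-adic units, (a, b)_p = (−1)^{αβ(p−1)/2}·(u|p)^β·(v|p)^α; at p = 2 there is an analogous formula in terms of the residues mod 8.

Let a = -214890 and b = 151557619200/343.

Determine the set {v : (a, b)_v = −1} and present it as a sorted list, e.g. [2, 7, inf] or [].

(a, b) ≡ (-214890, 546) mod (ℚ^×)²; places V = {2, 3, 5, 7, 13, 19, 29, ∞}.
(a,b)_29: α=1, u≡14; β=2, v≡4 (mod 29); (14|29)=-1, (4|29)=+1; sign (−1)^0·-1^2·+1^1 = +1.
(a,b)_∞: sgn(-214890)=−, sgn(546)=+, so +1.
(a,b)_13: α=1, u≡6; β=1, v≡3 (mod 13); (6|13)=-1, (3|13)=+1; sign (−1)^0·-1^1·+1^1 = -1.
(a,b)_5: α=1, u≡2; β=2, v≡1 (mod 5); (2|5)=-1, (1|5)=+1; sign (−1)^0·-1^2·+1^1 = +1.
(a,b)_19: α=1, u≡14; β=2, v≡8 (mod 19); (14|19)=-1, (8|19)=-1; sign (−1)^0·-1^2·-1^1 = -1.
(a,b)_2: α=1, β=9; u≡3, v≡1 (mod 8); ε(u)ε(v)=1·0, αω(v)=1·0, βω(u)=9·1; sum ≡ 1  ⇒  -1.
(a,b)_7: α=0, u≡3; β=-3, v≡1 (mod 7); (3|7)=-1, (1|7)=+1; sign (−1)^0·-1^-3·+1^0 = -1.
(a,b)_3: α=1, u≡1; β=1, v≡2 (mod 3); (1|3)=+1, (2|3)=-1; sign (−1)^1·+1^1·-1^1 = +1.
Ram(-214890, 546) = {2, 7, 13, 19}; no ℚ_2-point on the conic.

[2, 7, 13, 19]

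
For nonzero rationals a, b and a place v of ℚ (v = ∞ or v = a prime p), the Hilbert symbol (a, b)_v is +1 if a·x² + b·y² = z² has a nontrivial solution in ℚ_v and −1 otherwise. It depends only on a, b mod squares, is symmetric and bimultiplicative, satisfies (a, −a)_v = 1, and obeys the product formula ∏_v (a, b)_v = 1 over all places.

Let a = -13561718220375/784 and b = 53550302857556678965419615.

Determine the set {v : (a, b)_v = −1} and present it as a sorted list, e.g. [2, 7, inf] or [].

Mod squares: a ≡ -7215, b ≡ 1604135. Check v ∈ {∞, 2, 3, 5, 7, 13, 23, 29, 37}.
v=37: a=37^1·(≡27), b=37^3·(≡7) mod 37; (27|37)=+1, (7|37)=+1; (−1)^{1·3·18}·(+1)^3·(+1)^1 = +1.
v=5: a=5^3·(≡3), b=5^1·(≡3) mod 5; (3|5)=-1, (3|5)=-1; (−1)^{3·1·2}·(-1)^1·(-1)^3 = +1.
v=29: a=29^2·(≡28), b=29^5·(≡26) mod 29; (28|29)=+1, (26|29)=-1; (−1)^{2·5·14}·(+1)^5·(-1)^2 = +1.
v=2: v_2(a)=-4, v_2(b)=0; units ≡ 1, 7 (mod 8); ε·ε+αω+βω = 0·1+-4·0+0·0 ≡ 0  ⇒  (a,b)_2 = +1.
v=13: a=13^3·(≡10), b=13^3·(≡3) mod 13; (10|13)=+1, (3|13)=+1; (−1)^{3·3·6}·(+1)^3·(+1)^3 = +1.
v=∞: -7215 < 0 and 1604135 > 0  ⇒  (a,b)_∞ = +1.
v=7: a=7^-2·(≡2), b=7^0·(≡1) mod 7; (2|7)=+1, (1|7)=+1; (−1)^{-2·0·3}·(+1)^0·(+1)^-2 = +1.
v=3: a=3^1·(≡1), b=3^6·(≡2) mod 3; (1|3)=+1, (2|3)=-1; (−1)^{1·6·1}·(+1)^6·(-1)^1 = -1.
v=23: a=23^2·(≡15), b=23^5·(≡8) mod 23; (15|23)=-1, (8|23)=+1; (−1)^{2·5·11}·(-1)^5·(+1)^2 = -1.
|Ram(-7215, 1604135)| = 2, even; anisotropic at {3, 23}.

[3, 23]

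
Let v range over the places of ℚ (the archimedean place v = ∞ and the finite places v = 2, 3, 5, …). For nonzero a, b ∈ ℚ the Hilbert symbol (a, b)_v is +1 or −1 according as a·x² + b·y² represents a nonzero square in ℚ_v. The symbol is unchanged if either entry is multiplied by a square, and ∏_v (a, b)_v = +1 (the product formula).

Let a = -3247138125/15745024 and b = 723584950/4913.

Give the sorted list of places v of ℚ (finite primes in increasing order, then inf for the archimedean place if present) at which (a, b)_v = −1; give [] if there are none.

[7, 17]

(a, b) ≡ (-1309, 374) mod (ℚ^×)²; places V = {2, 3, 5, 7, 11, 17, 31, 37, ∞}.
(a,b)_37: α=0, u≡6; β=2, v≡4 (mod 37); (6|37)=-1, (4|37)=+1; sign (−1)^0·-1^2·+1^0 = +1.
(a,b)_3: α=4, u≡2; β=0, v≡2 (mod 3); (2|3)=-1, (2|3)=-1; sign (−1)^0·-1^0·-1^4 = +1.
(a,b)_7: α=3, u≡2; β=0, v≡3 (mod 7); (2|7)=+1, (3|7)=-1; sign (−1)^0·+1^0·-1^3 = -1.
(a,b)_17: α=1, u≡9; β=-3, v≡10 (mod 17); (9|17)=+1, (10|17)=-1; sign (−1)^0·+1^-3·-1^1 = -1.
(a,b)_11: α=1, u≡7; β=1, v≡3 (mod 11); (7|11)=-1, (3|11)=+1; sign (−1)^1·-1^1·+1^1 = +1.
(a,b)_5: α=4, u≡1; β=2, v≡1 (mod 5); (1|5)=+1, (1|5)=+1; sign (−1)^0·+1^2·+1^4 = +1.
(a,b)_31: α=-2, u≡23; β=2, v≡18 (mod 31); (23|31)=-1, (18|31)=+1; sign (−1)^0·-1^2·+1^-2 = +1.
(a,b)_2: α=-14, β=1; u≡3, v≡3 (mod 8); ε(u)ε(v)=1·1, αω(v)=-14·1, βω(u)=1·1; sum ≡ 0  ⇒  +1.
(a,b)_∞: sgn(-1309)=−, sgn(374)=+, so +1.
Ram(-1309, 374) = {7, 17}; no ℚ_7-point on the conic.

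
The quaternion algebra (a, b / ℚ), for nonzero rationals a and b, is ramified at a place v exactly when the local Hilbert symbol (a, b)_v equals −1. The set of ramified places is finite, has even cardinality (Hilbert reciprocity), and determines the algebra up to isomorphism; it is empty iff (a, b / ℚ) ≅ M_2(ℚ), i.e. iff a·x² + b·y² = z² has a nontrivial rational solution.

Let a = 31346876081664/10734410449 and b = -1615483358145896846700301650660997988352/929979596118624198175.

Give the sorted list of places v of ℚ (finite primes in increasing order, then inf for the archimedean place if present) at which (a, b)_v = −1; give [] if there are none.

(a, b) ≡ (6, -1001) mod (ℚ^×)²; places V = {2, 3, 5, 7, 11, 13, 19, 37, 41, ∞}.
(a,b)_7: α=-2, u≡5; β=-5, v≡1 (mod 7); (5|7)=-1, (1|7)=+1; sign (−1)^0·-1^-5·+1^-2 = -1.
(a,b)_11: α=2, u≡6; β=1, v≡10 (mod 11); (6|11)=-1, (10|11)=-1; sign (−1)^0·-1^1·-1^2 = -1.
(a,b)_3: α=7, u≡2; β=26, v≡1 (mod 3); (2|3)=-1, (1|3)=+1; sign (−1)^0·-1^26·+1^7 = +1.
(a,b)_∞: sgn(6)=+, sgn(-1001)=−, so +1.
(a,b)_41: α=-2, u≡15; β=0, v≡29 (mod 41); (15|41)=-1, (29|41)=-1; sign (−1)^0·-1^0·-1^-2 = +1.
(a,b)_19: α=-4, u≡7; β=-12, v≡9 (mod 19); (7|19)=+1, (9|19)=+1; sign (−1)^0·+1^-12·+1^-4 = +1.
(a,b)_2: α=9, β=18; u≡3, v≡7 (mod 8); ε(u)ε(v)=1·1, αω(v)=9·0, βω(u)=18·1; sum ≡ 1  ⇒  -1.
(a,b)_5: α=0, u≡1; β=-2, v≡4 (mod 5); (1|5)=+1, (4|5)=+1; sign (−1)^0·+1^-2·+1^0 = +1.
(a,b)_13: α=2, u≡5; β=7, v≡10 (mod 13); (5|13)=-1, (10|13)=+1; sign (−1)^0·-1^7·+1^2 = -1.
(a,b)_37: α=2, u≡24; β=8, v≡15 (mod 37); (24|37)=-1, (15|37)=-1; sign (−1)^0·-1^8·-1^2 = +1.
|Ram(6, -1001)| = 4, even; anisotropic at {2, 7, 11, 13}.

[2, 7, 11, 13]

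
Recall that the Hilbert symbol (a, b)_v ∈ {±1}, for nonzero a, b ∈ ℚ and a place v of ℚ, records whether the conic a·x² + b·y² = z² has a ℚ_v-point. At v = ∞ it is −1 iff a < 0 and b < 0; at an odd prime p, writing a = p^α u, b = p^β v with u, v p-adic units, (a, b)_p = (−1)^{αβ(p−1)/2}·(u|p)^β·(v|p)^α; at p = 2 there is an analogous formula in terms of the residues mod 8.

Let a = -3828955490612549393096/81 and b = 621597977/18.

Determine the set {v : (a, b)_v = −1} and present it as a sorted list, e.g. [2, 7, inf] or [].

Mod squares: a ≡ -121394, b ≡ 25371346. Check v ∈ {∞, 2, 3, 7, 11, 13, 19, 23, 29}.
v=7: a=7^5·(≡2), b=7^3·(≡4) mod 7; (2|7)=+1, (4|7)=+1; (−1)^{5·3·3}·(+1)^3·(+1)^5 = -1.
v=13: a=13^3·(≡12), b=13^1·(≡4) mod 13; (12|13)=+1, (4|13)=+1; (−1)^{3·1·6}·(+1)^1·(+1)^3 = +1.
v=23: a=23^3·(≡3), b=23^1·(≡21) mod 23; (3|23)=+1, (21|23)=-1; (−1)^{3·1·11}·(+1)^1·(-1)^3 = +1.
v=29: a=29^3·(≡27), b=29^1·(≡14) mod 29; (27|29)=-1, (14|29)=-1; (−1)^{3·1·14}·(-1)^1·(-1)^3 = +1.
v=2: v_2(a)=3, v_2(b)=-1; units ≡ 7, 1 (mod 8); ε·ε+αω+βω = 1·0+3·0+-1·0 ≡ 0  ⇒  (a,b)_2 = +1.
v=∞: -121394 < 0 and 25371346 > 0  ⇒  (a,b)_∞ = +1.
v=11: a=11^2·(≡2), b=11^1·(≡10) mod 11; (2|11)=-1, (10|11)=-1; (−1)^{2·1·5}·(-1)^1·(-1)^2 = -1.
v=3: a=3^-4·(≡1), b=3^-2·(≡1) mod 3; (1|3)=+1, (1|3)=+1; (−1)^{-4·-2·1}·(+1)^-2·(+1)^-4 = +1.
v=19: a=19^2·(≡6), b=19^1·(≡18) mod 19; (6|19)=+1, (18|19)=-1; (−1)^{2·1·9}·(+1)^1·(-1)^2 = +1.
Ram(-121394, 25371346) = {7, 11}; no ℚ_7-point on the conic.

[7, 11]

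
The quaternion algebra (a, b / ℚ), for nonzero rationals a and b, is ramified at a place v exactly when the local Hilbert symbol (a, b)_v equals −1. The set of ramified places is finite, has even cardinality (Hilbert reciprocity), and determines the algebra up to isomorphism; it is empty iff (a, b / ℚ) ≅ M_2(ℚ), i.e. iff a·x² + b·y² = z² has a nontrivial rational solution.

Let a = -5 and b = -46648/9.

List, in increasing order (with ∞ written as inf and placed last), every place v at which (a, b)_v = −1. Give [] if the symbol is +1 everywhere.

(a, b) ≡ (-5, -238) mod (ℚ^×)²; places V = {2, 3, 5, 7, 17, ∞}.
(a,b)_17: α=0, u≡12; β=1, v≡3 (mod 17); (12|17)=-1, (3|17)=-1; sign (−1)^0·-1^1·-1^0 = -1.
(a,b)_2: α=0, β=3; u≡3, v≡1 (mod 8); ε(u)ε(v)=1·0, αω(v)=0·0, βω(u)=3·1; sum ≡ 1  ⇒  -1.
(a,b)_3: α=0, u≡1; β=-2, v≡2 (mod 3); (1|3)=+1, (2|3)=-1; sign (−1)^0·+1^-2·-1^0 = +1.
(a,b)_7: α=0, u≡2; β=3, v≡2 (mod 7); (2|7)=+1, (2|7)=+1; sign (−1)^0·+1^3·+1^0 = +1.
(a,b)_∞: sgn(-5)=−, sgn(-238)=−, so -1.
(a,b)_5: α=1, u≡4; β=0, v≡3 (mod 5); (4|5)=+1, (3|5)=-1; sign (−1)^0·+1^0·-1^1 = -1.
(-5, -238 / ℚ) ramifies at {2, 5, 17, ∞}: a division algebra.

[2, 5, 17, inf]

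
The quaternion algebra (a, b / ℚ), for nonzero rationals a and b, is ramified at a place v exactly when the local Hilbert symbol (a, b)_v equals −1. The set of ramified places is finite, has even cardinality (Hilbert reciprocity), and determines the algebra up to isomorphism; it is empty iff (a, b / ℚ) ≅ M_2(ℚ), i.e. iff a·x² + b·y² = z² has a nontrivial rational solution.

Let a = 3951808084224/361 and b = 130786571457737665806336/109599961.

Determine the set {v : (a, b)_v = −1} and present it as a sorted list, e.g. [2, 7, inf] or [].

Mod squares: a ≡ 1001, b ≡ 7854. Check v ∈ {∞, 2, 3, 7, 11, 13, 17, 19, 23, 29}.
v=∞: 1001 > 0 and 7854 > 0  ⇒  (a,b)_∞ = +1.
v=23: a=23^0·(≡12), b=23^2·(≡14) mod 23; (12|23)=+1, (14|23)=-1; (−1)^{0·2·11}·(+1)^2·(-1)^0 = +1.
v=13: a=13^1·(≡3), b=13^2·(≡5) mod 13; (3|13)=+1, (5|13)=-1; (−1)^{1·2·6}·(+1)^2·(-1)^1 = -1.
v=11: a=11^3·(≡3), b=11^1·(≡10) mod 11; (3|11)=+1, (10|11)=-1; (−1)^{3·1·5}·(+1)^1·(-1)^3 = +1.
v=17: a=17^2·(≡1), b=17^3·(≡14) mod 17; (1|17)=+1, (14|17)=-1; (−1)^{2·3·8}·(+1)^3·(-1)^2 = +1.
v=2: v_2(a)=8, v_2(b)=29; units ≡ 1, 7 (mod 8); ε·ε+αω+βω = 0·1+8·0+29·0 ≡ 0  ⇒  (a,b)_2 = +1.
v=3: a=3^2·(≡2), b=3^1·(≡2) mod 3; (2|3)=-1, (2|3)=-1; (−1)^{2·1·1}·(-1)^1·(-1)^2 = -1.
v=29: a=29^0·(≡8), b=29^-2·(≡22) mod 29; (8|29)=-1, (22|29)=+1; (−1)^{0·-2·14}·(-1)^-2·(+1)^0 = +1.
v=19: a=19^-2·(≡13), b=19^-4·(≡16) mod 19; (13|19)=-1, (16|19)=+1; (−1)^{-2·-4·9}·(-1)^-4·(+1)^-2 = +1.
v=7: a=7^3·(≡3), b=7^5·(≡2) mod 7; (3|7)=-1, (2|7)=+1; (−1)^{3·5·3}·(-1)^5·(+1)^3 = +1.
(1001, 7854 / ℚ) ramifies at {3, 13}: a division algebra.

[3, 13]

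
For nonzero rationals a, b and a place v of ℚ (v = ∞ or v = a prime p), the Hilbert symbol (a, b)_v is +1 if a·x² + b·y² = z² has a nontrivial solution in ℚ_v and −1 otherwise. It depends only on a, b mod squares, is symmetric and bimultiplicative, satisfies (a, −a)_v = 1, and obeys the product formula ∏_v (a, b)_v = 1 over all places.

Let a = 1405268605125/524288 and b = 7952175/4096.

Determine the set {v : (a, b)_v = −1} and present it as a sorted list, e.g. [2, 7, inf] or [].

[5, 7, 11, 17]

Mod squares: a ≡ 10, b ≡ 3927. Check v ∈ {∞, 2, 3, 5, 7, 11, 17}.
v=3: a=3^8·(≡1), b=3^5·(≡1) mod 3; (1|3)=+1, (1|3)=+1; (−1)^{8·5·1}·(+1)^5·(+1)^8 = +1.
v=17: a=17^2·(≡3), b=17^1·(≡14) mod 17; (3|17)=-1, (14|17)=-1; (−1)^{2·1·8}·(-1)^1·(-1)^2 = -1.
v=∞: 10 > 0 and 3927 > 0  ⇒  (a,b)_∞ = +1.
v=5: a=5^3·(≡2), b=5^2·(≡2) mod 5; (2|5)=-1, (2|5)=-1; (−1)^{3·2·2}·(-1)^2·(-1)^3 = -1.
v=2: v_2(a)=-19, v_2(b)=-12; units ≡ 5, 7 (mod 8); ε·ε+αω+βω = 0·1+-19·0+-12·1 ≡ 0  ⇒  (a,b)_2 = +1.
v=7: a=7^2·(≡3), b=7^1·(≡2) mod 7; (3|7)=-1, (2|7)=+1; (−1)^{2·1·3}·(-1)^1·(+1)^2 = -1.
v=11: a=11^2·(≡6), b=11^1·(≡4) mod 11; (6|11)=-1, (4|11)=+1; (−1)^{2·1·5}·(-1)^1·(+1)^2 = -1.
Ram(10, 3927) = {5, 7, 11, 17}; no ℚ_5-point on the conic.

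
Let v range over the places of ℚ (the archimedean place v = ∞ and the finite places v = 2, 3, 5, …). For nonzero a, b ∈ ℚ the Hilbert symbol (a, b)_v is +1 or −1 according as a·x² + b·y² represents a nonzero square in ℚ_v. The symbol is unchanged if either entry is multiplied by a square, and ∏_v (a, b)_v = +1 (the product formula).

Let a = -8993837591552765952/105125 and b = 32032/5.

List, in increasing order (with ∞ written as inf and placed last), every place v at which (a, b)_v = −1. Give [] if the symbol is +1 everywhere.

(a, b) ≡ (-15, 10010) mod (ℚ^×)²; places V = {2, 3, 5, 7, 11, 13, 29, ∞}.
(a,b)_29: α=-2, u≡26; β=0, v≡9 (mod 29); (26|29)=-1, (9|29)=+1; sign (−1)^0·-1^0·+1^-2 = +1.
(a,b)_13: α=4, u≡7; β=1, v≡4 (mod 13); (7|13)=-1, (4|13)=+1; sign (−1)^0·-1^1·+1^4 = -1.
(a,b)_2: α=12, β=5; u≡1, v≡5 (mod 8); ε(u)ε(v)=0·0, αω(v)=12·1, βω(u)=5·0; sum ≡ 0  ⇒  +1.
(a,b)_5: α=-3, u≡3; β=-1, v≡2 (mod 5); (3|5)=-1, (2|5)=-1; sign (−1)^0·-1^-1·-1^-3 = +1.
(a,b)_3: α=7, u≡1; β=0, v≡2 (mod 3); (1|3)=+1, (2|3)=-1; sign (−1)^0·+1^0·-1^7 = -1.
(a,b)_∞: sgn(-15)=−, sgn(10010)=+, so +1.
(a,b)_11: α=4, u≡6; β=1, v≡6 (mod 11); (6|11)=-1, (6|11)=-1; sign (−1)^0·-1^1·-1^4 = -1.
(a,b)_7: α=4, u≡5; β=1, v≡1 (mod 7); (5|7)=-1, (1|7)=+1; sign (−1)^0·-1^1·+1^4 = -1.
(-15, 10010 / ℚ) ramifies at {3, 7, 11, 13}: a division algebra.

[3, 7, 11, 13]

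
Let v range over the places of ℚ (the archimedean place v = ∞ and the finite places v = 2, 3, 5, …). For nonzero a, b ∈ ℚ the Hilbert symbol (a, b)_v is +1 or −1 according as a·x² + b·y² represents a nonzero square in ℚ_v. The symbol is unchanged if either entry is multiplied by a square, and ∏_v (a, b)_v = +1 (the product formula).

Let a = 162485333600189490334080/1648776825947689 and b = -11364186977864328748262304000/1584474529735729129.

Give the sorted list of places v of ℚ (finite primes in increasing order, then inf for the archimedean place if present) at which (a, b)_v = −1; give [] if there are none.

[2, 3, 5, 17]

(a, b) ≡ (6630, -1785) mod (ℚ^×)²; places V = {2, 3, 5, 7, 13, 17, 19, 23, 29, 31, 47, ∞}.
(a,b)_19: α=4, u≡15; β=6, v≡5 (mod 19); (15|19)=-1, (5|19)=+1; sign (−1)^0·-1^6·+1^4 = +1.
(a,b)_3: α=5, u≡2; β=1, v≡2 (mod 3); (2|3)=-1, (2|3)=-1; sign (−1)^1·-1^1·-1^5 = -1.
(a,b)_∞: sgn(6630)=+, sgn(-1785)=−, so +1.
(a,b)_7: α=4, u≡1; β=3, v≡4 (mod 7); (1|7)=+1, (4|7)=+1; sign (−1)^0·+1^3·+1^4 = +1.
(a,b)_23: α=2, u≡3; β=2, v≡16 (mod 23); (3|23)=+1, (16|23)=+1; sign (−1)^0·+1^2·+1^2 = +1.
(a,b)_17: α=1, u≡8; β=1, v≡3 (mod 17); (8|17)=+1, (3|17)=-1; sign (−1)^0·+1^1·-1^1 = -1.
(a,b)_5: α=1, u≡4; β=3, v≡2 (mod 5); (4|5)=+1, (2|5)=-1; sign (−1)^0·+1^3·-1^1 = -1.
(a,b)_31: α=-6, u≡22; β=-8, v≡30 (mod 31); (22|31)=-1, (30|31)=-1; sign (−1)^0·-1^-8·-1^-6 = +1.
(a,b)_29: α=-2, u≡19; β=-2, v≡5 (mod 29); (19|29)=-1, (5|29)=+1; sign (−1)^0·-1^-2·+1^-2 = +1.
(a,b)_13: α=5, u≡12; β=8, v≡9 (mod 13); (12|13)=+1, (9|13)=+1; sign (−1)^0·+1^8·+1^5 = +1.
(a,b)_47: α=-2, u≡28; β=-2, v≡42 (mod 47); (28|47)=+1, (42|47)=+1; sign (−1)^0·+1^-2·+1^-2 = +1.
(a,b)_2: α=7, β=8; u≡3, v≡7 (mod 8); ε(u)ε(v)=1·1, αω(v)=7·0, βω(u)=8·1; sum ≡ 1  ⇒  -1.
Ram(6630, -1785) = {2, 3, 5, 17}; no ℚ_2-point on the conic.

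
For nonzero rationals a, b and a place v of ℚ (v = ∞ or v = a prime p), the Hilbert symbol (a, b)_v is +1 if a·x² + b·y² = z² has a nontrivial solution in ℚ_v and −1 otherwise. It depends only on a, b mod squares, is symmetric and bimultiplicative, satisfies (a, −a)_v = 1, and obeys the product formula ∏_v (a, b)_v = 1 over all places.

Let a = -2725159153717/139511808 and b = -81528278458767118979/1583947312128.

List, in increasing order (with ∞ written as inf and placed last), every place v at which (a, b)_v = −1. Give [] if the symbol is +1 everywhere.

[2, inf]

(a, b) ≡ (-266, -33) mod (ℚ^×)²; places V = {2, 3, 7, 11, 13, 19, 29, ∞}.
(a,b)_7: α=3, u≡4; β=4, v≡2 (mod 7); (4|7)=+1, (2|7)=+1; sign (−1)^0·+1^4·+1^3 = +1.
(a,b)_13: α=4, u≡2; β=6, v≡11 (mod 13); (2|13)=-1, (11|13)=-1; sign (−1)^0·-1^6·-1^4 = +1.
(a,b)_11: α=4, u≡9; β=7, v≡2 (mod 11); (9|11)=+1, (2|11)=-1; sign (−1)^0·+1^7·-1^4 = +1.
(a,b)_3: α=-4, u≡1; β=-7, v≡1 (mod 3); (1|3)=+1, (1|3)=+1; sign (−1)^0·+1^-7·+1^-4 = +1.
(a,b)_∞: sgn(-266)=−, sgn(-33)=−, so -1.
(a,b)_29: α=-2, u≡16; β=-4, v≡9 (mod 29); (16|29)=+1, (9|29)=+1; sign (−1)^0·+1^-4·+1^-2 = +1.
(a,b)_19: α=1, u≡5; β=2, v≡6 (mod 19); (5|19)=+1, (6|19)=+1; sign (−1)^0·+1^2·+1^1 = +1.
(a,b)_2: α=-11, β=-10; u≡3, v≡7 (mod 8); ε(u)ε(v)=1·1, αω(v)=-11·0, βω(u)=-10·1; sum ≡ 1  ⇒  -1.
|Ram(-266, -33)| = 2, even; anisotropic at {2, ∞}.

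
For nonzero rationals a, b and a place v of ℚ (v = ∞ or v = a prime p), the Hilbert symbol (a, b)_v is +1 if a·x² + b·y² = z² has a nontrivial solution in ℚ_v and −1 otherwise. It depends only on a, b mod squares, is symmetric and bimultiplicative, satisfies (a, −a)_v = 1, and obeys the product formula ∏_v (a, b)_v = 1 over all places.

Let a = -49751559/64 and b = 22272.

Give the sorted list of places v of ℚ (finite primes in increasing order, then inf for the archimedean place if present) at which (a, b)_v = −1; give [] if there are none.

(a, b) ≡ (-5527951, 87) mod (ℚ^×)²; places V = {2, 3, 11, 13, 29, 31, 43, ∞}.
(a,b)_31: α=1, u≡6; β=0, v≡14 (mod 31); (6|31)=-1, (14|31)=+1; sign (−1)^0·-1^0·+1^1 = +1.
(a,b)_∞: sgn(-5527951)=−, sgn(87)=+, so +1.
(a,b)_43: α=1, u≡24; β=0, v≡41 (mod 43); (24|43)=+1, (41|43)=+1; sign (−1)^0·+1^0·+1^1 = +1.
(a,b)_3: α=2, u≡2; β=1, v≡2 (mod 3); (2|3)=-1, (2|3)=-1; sign (−1)^0·-1^1·-1^2 = -1.
(a,b)_11: α=1, u≡5; β=0, v≡8 (mod 11); (5|11)=+1, (8|11)=-1; sign (−1)^0·+1^0·-1^1 = -1.
(a,b)_13: α=1, u≡12; β=0, v≡3 (mod 13); (12|13)=+1, (3|13)=+1; sign (−1)^0·+1^0·+1^1 = +1.
(a,b)_29: α=1, u≡26; β=1, v≡14 (mod 29); (26|29)=-1, (14|29)=-1; sign (−1)^0·-1^1·-1^1 = +1.
(a,b)_2: α=-6, β=8; u≡1, v≡7 (mod 8); ε(u)ε(v)=0·1, αω(v)=-6·0, βω(u)=8·0; sum ≡ 0  ⇒  +1.
|Ram(-5527951, 87)| = 2, even; anisotropic at {3, 11}.

[3, 11]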